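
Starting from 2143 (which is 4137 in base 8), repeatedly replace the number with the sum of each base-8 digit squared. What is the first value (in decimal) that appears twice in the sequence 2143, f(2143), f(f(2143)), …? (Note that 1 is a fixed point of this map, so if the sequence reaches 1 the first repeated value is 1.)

10

2143 = (4,1,3,7)_8 → 4² + 1² + 3² + 7² = 75
75 = (1,1,3)_8 → 1² + 1² + 3² = 11
11 = (1,3)_8 → 1² + 3² = 10
10 = (1,2)_8 → 1² + 2² = 5
5 = (5)_8 → 5² = 25
25 = (3,1)_8 → 3² + 1² = 10  — 10 already appeared earlier.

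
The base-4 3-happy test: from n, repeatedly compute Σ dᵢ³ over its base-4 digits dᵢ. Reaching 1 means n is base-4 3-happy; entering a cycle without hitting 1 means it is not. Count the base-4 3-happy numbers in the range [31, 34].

31: 31 → 55 → 55  (repeats 55)
32: 32 → 8 → 8  (repeats 8)
33: 33 → 9 → 9  (repeats 9)
34: 34 → 16 → 1  (reaches 1)
base-4 3-happy: 34

1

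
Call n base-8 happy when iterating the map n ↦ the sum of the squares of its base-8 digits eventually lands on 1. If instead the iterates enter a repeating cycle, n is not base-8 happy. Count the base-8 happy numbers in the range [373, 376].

1

373: 373 → 86 → 41 → 26 → 13 → 26  (repeats 26)
374: 374 → 97 → 18 → 8 → 1  (reaches 1)
375: 375 → 110 → 62 → 85 → 30 → 45 → 50 → 40 → 25 → 10 → 5 → 25  (repeats 25)
376: 376 → 74 → 6 → 36 → 32 → 16 → 4 → 16  (repeats 16)
base-8 happy: 374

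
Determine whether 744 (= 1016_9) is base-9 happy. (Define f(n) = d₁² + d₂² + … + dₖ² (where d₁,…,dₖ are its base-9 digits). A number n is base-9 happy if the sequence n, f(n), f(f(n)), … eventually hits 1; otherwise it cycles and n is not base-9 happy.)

744 = (1,0,1,6)_9 → 1² + 0² + 1² + 6² = 38
38 = (4,2)_9 → 4² + 2² = 20
20 = (2,2)_9 → 2² + 2² = 8
8 = (8)_9 → 8² = 64
64 = (7,1)_9 → 7² + 1² = 50
50 = (5,5)_9 → 5² + 5² = 50  — 50 already seen; the sequence cycles without reaching 1.

not base-9 happy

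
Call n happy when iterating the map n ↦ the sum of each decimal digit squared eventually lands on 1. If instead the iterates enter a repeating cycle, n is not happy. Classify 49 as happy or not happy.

happy

49 → 4² + 9² = 97
97 → 9² + 7² = 130
130 → 1² + 3² + 0² = 10
10 → 1² + 0² = 1  — reached 1.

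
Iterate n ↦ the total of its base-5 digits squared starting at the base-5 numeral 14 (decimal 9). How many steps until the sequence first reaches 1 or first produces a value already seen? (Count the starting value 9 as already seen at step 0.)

3

9 = (1,4)_5 → 1² + 4² = 1 + 16 = 17
17 = (3,2)_5 → 3² + 2² = 9 + 4 = 13
13 = (2,3)_5 → 2² + 3² = 4 + 9 = 13  — 13 repeats.
That took 3 steps.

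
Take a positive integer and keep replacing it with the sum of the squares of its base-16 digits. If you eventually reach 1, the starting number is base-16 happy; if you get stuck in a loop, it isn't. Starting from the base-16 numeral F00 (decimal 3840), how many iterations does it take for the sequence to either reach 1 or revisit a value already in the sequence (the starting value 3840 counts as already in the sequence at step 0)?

3840 = (15,0,0)_16 → 15² + 0² + 0² = 225 + 0 + 0 = 225
225 = (14,1)_16 → 14² + 1² = 196 + 1 = 197
197 = (12,5)_16 → 12² + 5² = 144 + 25 = 169
169 = (10,9)_16 → 10² + 9² = 100 + 81 = 181
181 = (11,5)_16 → 11² + 5² = 121 + 25 = 146
146 = (9,2)_16 → 9² + 2² = 81 + 4 = 85
85 = (5,5)_16 → 5² + 5² = 25 + 25 = 50
50 = (3,2)_16 → 3² + 2² = 9 + 4 = 13
13 = (13)_16 → 13² = 169  — 169 repeats.
That took 9 steps.

9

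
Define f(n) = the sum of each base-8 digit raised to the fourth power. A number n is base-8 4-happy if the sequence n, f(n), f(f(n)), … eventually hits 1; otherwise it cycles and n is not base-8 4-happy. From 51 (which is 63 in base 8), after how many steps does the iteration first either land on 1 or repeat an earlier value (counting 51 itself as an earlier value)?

8

51 = (6,3)_8 → 6⁴ + 3⁴ = 1377
1377 = (2,5,4,1)_8 → 2⁴ + 5⁴ + 4⁴ + 1⁴ = 898
898 = (1,6,0,2)_8 → 1⁴ + 6⁴ + 0⁴ + 2⁴ = 1313
1313 = (2,4,4,1)_8 → 2⁴ + 4⁴ + 4⁴ + 1⁴ = 529
529 = (1,0,2,1)_8 → 1⁴ + 0⁴ + 2⁴ + 1⁴ = 18
18 = (2,2)_8 → 2⁴ + 2⁴ = 32
32 = (4,0)_8 → 4⁴ + 0⁴ = 256
256 = (4,0,0)_8 → 4⁴ + 0⁴ + 0⁴ = 256  — 256 repeats.
That took 8 steps.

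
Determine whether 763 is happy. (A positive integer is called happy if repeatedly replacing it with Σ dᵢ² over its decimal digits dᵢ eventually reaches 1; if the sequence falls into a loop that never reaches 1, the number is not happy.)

happy

763 → 7² + 6² + 3² = 94
94 → 9² + 4² = 97
97 → 9² + 7² = 130
130 → 1² + 3² + 0² = 10
10 → 1² + 0² = 1  — reached 1.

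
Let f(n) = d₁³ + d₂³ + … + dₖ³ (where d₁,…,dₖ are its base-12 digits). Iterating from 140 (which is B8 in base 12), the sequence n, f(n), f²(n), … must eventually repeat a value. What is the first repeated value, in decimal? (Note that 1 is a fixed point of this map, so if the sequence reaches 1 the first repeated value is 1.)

1

140 = (11,8)_12 → 11³ + 8³ = 1331 + 512 = 1843
1843 = (1,0,9,7)_12 → 1³ + 0³ + 9³ + 7³ = 1 + 0 + 729 + 343 = 1073
1073 = (7,5,5)_12 → 7³ + 5³ + 5³ = 343 + 125 + 125 = 593
593 = (4,1,5)_12 → 4³ + 1³ + 5³ = 64 + 1 + 125 = 190
190 = (1,3,10)_12 → 1³ + 3³ + 10³ = 1 + 27 + 1000 = 1028
1028 = (7,1,8)_12 → 7³ + 1³ + 8³ = 343 + 1 + 512 = 856
856 = (5,11,4)_12 → 5³ + 11³ + 4³ = 125 + 1331 + 64 = 1520
1520 = (10,6,8)_12 → 10³ + 6³ + 8³ = 1000 + 216 + 512 = 1728
1728 = (1,0,0,0)_12 → 1³ + 0³ + 0³ + 0³ = 1 + 0 + 0 + 0 = 1  — reached the fixed point 1.
1 → 1, so 1 is the first repeated value.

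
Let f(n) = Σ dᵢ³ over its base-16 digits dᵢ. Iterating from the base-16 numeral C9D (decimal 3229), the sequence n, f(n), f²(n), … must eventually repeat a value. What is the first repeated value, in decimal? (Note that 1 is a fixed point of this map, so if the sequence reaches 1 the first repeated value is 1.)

3229 = (12,9,13)_16 → 12³ + 9³ + 13³ = 1728 + 729 + 2197 = 4654
4654 = (1,2,2,14)_16 → 1³ + 2³ + 2³ + 14³ = 1 + 8 + 8 + 2744 = 2761
2761 = (10,12,9)_16 → 10³ + 12³ + 9³ = 1000 + 1728 + 729 = 3457
3457 = (13,8,1)_16 → 13³ + 8³ + 1³ = 2197 + 512 + 1 = 2710
2710 = (10,9,6)_16 → 10³ + 9³ + 6³ = 1000 + 729 + 216 = 1945
1945 = (7,9,9)_16 → 7³ + 9³ + 9³ = 343 + 729 + 729 = 1801
1801 = (7,0,9)_16 → 7³ + 0³ + 9³ = 343 + 0 + 729 = 1072
1072 = (4,3,0)_16 → 4³ + 3³ + 0³ = 64 + 27 + 0 = 91
91 = (5,11)_16 → 5³ + 11³ = 125 + 1331 = 1456
1456 = (5,11,0)_16 → 5³ + 11³ + 0³ = 125 + 1331 + 0 = 1456  — 1456 already appeared earlier.

1456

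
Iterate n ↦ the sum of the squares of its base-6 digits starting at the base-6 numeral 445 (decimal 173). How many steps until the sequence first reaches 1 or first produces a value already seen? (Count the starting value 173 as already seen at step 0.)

173 = (4,4,5)_6 → 4² + 4² + 5² = 16 + 16 + 25 = 57
57 = (1,3,3)_6 → 1² + 3² + 3² = 1 + 9 + 9 = 19
19 = (3,1)_6 → 3² + 1² = 9 + 1 = 10
10 = (1,4)_6 → 1² + 4² = 1 + 16 = 17
17 = (2,5)_6 → 2² + 5² = 4 + 25 = 29
29 = (4,5)_6 → 4² + 5² = 16 + 25 = 41
41 = (1,0,5)_6 → 1² + 0² + 5² = 1 + 0 + 25 = 26
26 = (4,2)_6 → 4² + 2² = 16 + 4 = 20
20 = (3,2)_6 → 3² + 2² = 9 + 4 = 13
13 = (2,1)_6 → 2² + 1² = 4 + 1 = 5
5 = (5)_6 → 5² = 25
25 = (4,1)_6 → 4² + 1² = 16 + 1 = 17  — 17 repeats.
That took 12 steps.

12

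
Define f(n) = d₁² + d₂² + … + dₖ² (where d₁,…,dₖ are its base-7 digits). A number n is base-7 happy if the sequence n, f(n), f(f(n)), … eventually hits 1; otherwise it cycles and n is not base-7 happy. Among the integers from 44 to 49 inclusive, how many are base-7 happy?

44: 44 → 40 → 50 → 2 → 4 → 16 → 8 → 2  — not base-7 happy
45: 45 → 45  — not base-7 happy
46: 46 → 52 → 10 → 10  — not base-7 happy
47: 47 → 61 → 27 → 45 → 45  — not base-7 happy
48: 48 → 72 → 14 → 4 → 16 → 8 → 2 → 4  — not base-7 happy
49: 49 → 1  — base-7 happy
base-7 happy: 49

1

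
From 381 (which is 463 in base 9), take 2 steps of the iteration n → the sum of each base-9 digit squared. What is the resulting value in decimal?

381 = (4,6,3)_9 → 61
61 = (6,7)_9 → 85

85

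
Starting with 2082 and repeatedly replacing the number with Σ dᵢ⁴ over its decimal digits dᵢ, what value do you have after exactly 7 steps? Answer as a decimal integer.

7444

2082 → 2⁴ + 0⁴ + 8⁴ + 2⁴ = 16 + 0 + 4096 + 16 = 4128
4128 → 4⁴ + 1⁴ + 2⁴ + 8⁴ = 256 + 1 + 16 + 4096 = 4369
4369 → 4⁴ + 3⁴ + 6⁴ + 9⁴ = 256 + 81 + 1296 + 6561 = 8194
8194 → 8⁴ + 1⁴ + 9⁴ + 4⁴ = 4096 + 1 + 6561 + 256 = 10914
10914 → 1⁴ + 0⁴ + 9⁴ + 1⁴ + 4⁴ = 1 + 0 + 6561 + 1 + 256 = 6819
6819 → 6⁴ + 8⁴ + 1⁴ + 9⁴ = 1296 + 4096 + 1 + 6561 = 11954
11954 → 1⁴ + 1⁴ + 9⁴ + 5⁴ + 4⁴ = 1 + 1 + 6561 + 625 + 256 = 7444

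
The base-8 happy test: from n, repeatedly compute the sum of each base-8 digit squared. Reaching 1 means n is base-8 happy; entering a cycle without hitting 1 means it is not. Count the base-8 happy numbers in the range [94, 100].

1

94: 94 → 46 → 61 → 74 → 6 → 36 → 32 → 16 → 4 → 16  — not base-8 happy
95: 95 → 59 → 58 → 53 → 61 → 74 → 6 → 36 → 32 → 16 → 4 → 16  — not base-8 happy
96: 96 → 17 → 5 → 25 → 10 → 5  — not base-8 happy
97: 97 → 18 → 8 → 1  — base-8 happy
98: 98 → 21 → 29 → 34 → 20 → 20  — not base-8 happy
99: 99 → 26 → 13 → 26  — not base-8 happy
100: 100 → 33 → 17 → 5 → 25 → 10 → 5  — not base-8 happy
base-8 happy: 97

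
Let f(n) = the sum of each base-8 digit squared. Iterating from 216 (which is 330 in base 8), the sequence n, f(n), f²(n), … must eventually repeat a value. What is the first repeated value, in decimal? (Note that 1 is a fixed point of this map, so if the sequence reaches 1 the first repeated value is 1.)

216 = (3,3,0)_8 → 3² + 3² + 0² = 18
18 = (2,2)_8 → 2² + 2² = 8
8 = (1,0)_8 → 1² + 0² = 1  — reached the fixed point 1.
1 → 1, so 1 is the first repeated value.

1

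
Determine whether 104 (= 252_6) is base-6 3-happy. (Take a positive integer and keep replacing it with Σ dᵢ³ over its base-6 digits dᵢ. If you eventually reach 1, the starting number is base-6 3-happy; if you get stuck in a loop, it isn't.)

base-6 3-happy

104 = (2,5,2)_6 → 2³ + 5³ + 2³ = 8 + 125 + 8 = 141
141 = (3,5,3)_6 → 3³ + 5³ + 3³ = 27 + 125 + 27 = 179
179 = (4,5,5)_6 → 4³ + 5³ + 5³ = 64 + 125 + 125 = 314
314 = (1,2,4,2)_6 → 1³ + 2³ + 4³ + 2³ = 1 + 8 + 64 + 8 = 81
81 = (2,1,3)_6 → 2³ + 1³ + 3³ = 8 + 1 + 27 = 36
36 = (1,0,0)_6 → 1³ + 0³ + 0³ = 1 + 0 + 0 = 1  — reached 1.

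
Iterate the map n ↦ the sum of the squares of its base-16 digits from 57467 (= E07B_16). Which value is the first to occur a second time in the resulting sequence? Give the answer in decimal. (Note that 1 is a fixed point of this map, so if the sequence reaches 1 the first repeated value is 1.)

1

57467 = (14,0,7,11)_16 → 14² + 0² + 7² + 11² = 366
366 = (1,6,14)_16 → 1² + 6² + 14² = 233
233 = (14,9)_16 → 14² + 9² = 277
277 = (1,1,5)_16 → 1² + 1² + 5² = 27
27 = (1,11)_16 → 1² + 11² = 122
122 = (7,10)_16 → 7² + 10² = 149
149 = (9,5)_16 → 9² + 5² = 106
106 = (6,10)_16 → 6² + 10² = 136
136 = (8,8)_16 → 8² + 8² = 128
128 = (8,0)_16 → 8² + 0² = 64
64 = (4,0)_16 → 4² + 0² = 16
16 = (1,0)_16 → 1² + 0² = 1  — reached the fixed point 1.
1 → 1, so 1 is the first repeated value.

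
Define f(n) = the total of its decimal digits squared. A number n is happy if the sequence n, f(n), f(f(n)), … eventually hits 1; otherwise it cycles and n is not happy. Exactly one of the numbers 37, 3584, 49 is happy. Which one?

37: 37 → 58 → 89 → 145 → 42 → 20 → 4 → 16 → 37  — repeats 37 (not happy)
3584: 3584 → 114 → 18 → 65 → 61 → 37 → 58 → 89 → 145 → 42 → 20 → 4 → 16 → 37  — repeats 37 (not happy)
49: 49 → 97 → 130 → 10 → 1  — reaches 1 (happy)

49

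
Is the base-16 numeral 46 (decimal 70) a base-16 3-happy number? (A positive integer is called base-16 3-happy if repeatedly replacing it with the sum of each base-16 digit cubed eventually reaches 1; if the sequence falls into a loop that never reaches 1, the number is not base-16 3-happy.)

70 = (4,6)_16 → 280
280 = (1,1,8)_16 → 514
514 = (2,0,2)_16 → 16
16 = (1,0)_16 → 1  — reached 1.

base-16 3-happy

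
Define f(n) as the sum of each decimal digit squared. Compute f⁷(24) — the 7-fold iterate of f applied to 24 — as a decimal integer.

24 → 20
20 → 4
4 → 16
16 → 37
37 → 58
58 → 89
89 → 145

145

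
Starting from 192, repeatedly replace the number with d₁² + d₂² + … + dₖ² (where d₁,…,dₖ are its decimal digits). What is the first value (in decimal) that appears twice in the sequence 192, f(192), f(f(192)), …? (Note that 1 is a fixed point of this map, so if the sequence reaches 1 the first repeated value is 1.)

192 → 1² + 9² + 2² = 1 + 81 + 4 = 86
86 → 8² + 6² = 64 + 36 = 100
100 → 1² + 0² + 0² = 1 + 0 + 0 = 1  — reached the fixed point 1.
1 → 1, so 1 is the first repeated value.

1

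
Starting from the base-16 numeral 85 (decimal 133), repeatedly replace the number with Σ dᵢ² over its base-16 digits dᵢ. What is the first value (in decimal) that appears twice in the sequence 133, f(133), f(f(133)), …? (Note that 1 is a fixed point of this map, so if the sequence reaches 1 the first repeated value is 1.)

133 = (8,5)_16 → 8² + 5² = 64 + 25 = 89
89 = (5,9)_16 → 5² + 9² = 25 + 81 = 106
106 = (6,10)_16 → 6² + 10² = 36 + 100 = 136
136 = (8,8)_16 → 8² + 8² = 64 + 64 = 128
128 = (8,0)_16 → 8² + 0² = 64 + 0 = 64
64 = (4,0)_16 → 4² + 0² = 16 + 0 = 16
16 = (1,0)_16 → 1² + 0² = 1 + 0 = 1  — reached the fixed point 1.
1 → 1, so 1 is the first repeated value.

1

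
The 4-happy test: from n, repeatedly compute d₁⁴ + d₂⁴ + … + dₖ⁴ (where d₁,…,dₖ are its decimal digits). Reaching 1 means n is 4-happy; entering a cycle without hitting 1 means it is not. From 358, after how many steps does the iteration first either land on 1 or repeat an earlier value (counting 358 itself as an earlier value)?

358 → 3⁴ + 5⁴ + 8⁴ = 4802
4802 → 4⁴ + 8⁴ + 0⁴ + 2⁴ = 4368
4368 → 4⁴ + 3⁴ + 6⁴ + 8⁴ = 5729
5729 → 5⁴ + 7⁴ + 2⁴ + 9⁴ = 9603
9603 → 9⁴ + 6⁴ + 0⁴ + 3⁴ = 7938
7938 → 7⁴ + 9⁴ + 3⁴ + 8⁴ = 13139
13139 → 1⁴ + 3⁴ + 1⁴ + 3⁴ + 9⁴ = 6725
6725 → 6⁴ + 7⁴ + 2⁴ + 5⁴ = 4338
4338 → 4⁴ + 3⁴ + 3⁴ + 8⁴ = 4514
4514 → 4⁴ + 5⁴ + 1⁴ + 4⁴ = 1138
1138 → 1⁴ + 1⁴ + 3⁴ + 8⁴ = 4179
4179 → 4⁴ + 1⁴ + 7⁴ + 9⁴ = 9219
9219 → 9⁴ + 2⁴ + 1⁴ + 9⁴ = 13139  — 13139 repeats.
That took 13 steps.

13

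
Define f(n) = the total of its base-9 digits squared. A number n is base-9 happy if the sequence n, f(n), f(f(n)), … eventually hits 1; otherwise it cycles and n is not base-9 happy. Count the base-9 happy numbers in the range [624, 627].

624: 624 → 94 → 18 → 4 → 16 → 50 → 50  — not base-9 happy
625: 625 → 101 → 9 → 1  — base-9 happy
626: 626 → 110 → 14 → 26 → 68 → 74 → 68  — not base-9 happy
627: 627 → 121 → 33 → 45 → 25 → 53 → 89 → 65 → 53  — not base-9 happy
base-9 happy: 625

1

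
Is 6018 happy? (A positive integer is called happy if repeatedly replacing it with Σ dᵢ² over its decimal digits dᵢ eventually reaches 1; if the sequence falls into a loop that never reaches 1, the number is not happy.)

not happy

6018 → 6² + 0² + 1² + 8² = 36 + 0 + 1 + 64 = 101
101 → 1² + 0² + 1² = 1 + 0 + 1 = 2
2 → 2² = 4
4 → 4² = 16
16 → 1² + 6² = 1 + 36 = 37
37 → 3² + 7² = 9 + 49 = 58
58 → 5² + 8² = 25 + 64 = 89
89 → 8² + 9² = 64 + 81 = 145
145 → 1² + 4² + 5² = 1 + 16 + 25 = 42
42 → 4² + 2² = 16 + 4 = 20
20 → 2² + 0² = 4 + 0 = 4  — 4 already seen; the sequence cycles without reaching 1.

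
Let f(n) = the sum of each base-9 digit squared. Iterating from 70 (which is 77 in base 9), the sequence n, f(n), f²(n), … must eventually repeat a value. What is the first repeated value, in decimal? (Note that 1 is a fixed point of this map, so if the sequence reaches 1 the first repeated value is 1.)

74

70 = (7,7)_9 → 7² + 7² = 98
98 = (1,1,8)_9 → 1² + 1² + 8² = 66
66 = (7,3)_9 → 7² + 3² = 58
58 = (6,4)_9 → 6² + 4² = 52
52 = (5,7)_9 → 5² + 7² = 74
74 = (8,2)_9 → 8² + 2² = 68
68 = (7,5)_9 → 7² + 5² = 74  — 74 already appeared earlier.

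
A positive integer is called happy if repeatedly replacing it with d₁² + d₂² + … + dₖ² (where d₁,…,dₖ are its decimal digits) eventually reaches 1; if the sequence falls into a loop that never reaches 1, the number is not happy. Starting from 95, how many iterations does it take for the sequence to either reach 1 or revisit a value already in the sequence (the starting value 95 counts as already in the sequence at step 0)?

95 → 9² + 5² = 106
106 → 1² + 0² + 6² = 37
37 → 3² + 7² = 58
58 → 5² + 8² = 89
89 → 8² + 9² = 145
145 → 1² + 4² + 5² = 42
42 → 4² + 2² = 20
20 → 2² + 0² = 4
4 → 4² = 16
16 → 1² + 6² = 37  — 37 repeats.
That took 10 steps.

10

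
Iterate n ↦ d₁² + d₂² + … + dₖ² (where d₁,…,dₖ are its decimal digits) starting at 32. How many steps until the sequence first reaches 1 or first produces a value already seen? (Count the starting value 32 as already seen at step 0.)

3

32 → 13
13 → 10
10 → 1  — reached 1.
That took 3 steps.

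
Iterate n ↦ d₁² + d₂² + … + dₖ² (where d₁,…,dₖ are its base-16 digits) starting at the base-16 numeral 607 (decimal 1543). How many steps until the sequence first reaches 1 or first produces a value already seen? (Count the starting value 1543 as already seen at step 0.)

7

1543 = (6,0,7)_16 → 6² + 0² + 7² = 85
85 = (5,5)_16 → 5² + 5² = 50
50 = (3,2)_16 → 3² + 2² = 13
13 = (13)_16 → 13² = 169
169 = (10,9)_16 → 10² + 9² = 181
181 = (11,5)_16 → 11² + 5² = 146
146 = (9,2)_16 → 9² + 2² = 85  — 85 repeats.
That took 7 steps.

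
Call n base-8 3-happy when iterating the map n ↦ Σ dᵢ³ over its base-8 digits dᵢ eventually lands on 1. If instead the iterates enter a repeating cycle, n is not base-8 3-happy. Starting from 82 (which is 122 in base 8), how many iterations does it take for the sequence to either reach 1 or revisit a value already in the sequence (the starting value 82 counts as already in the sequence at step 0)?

5

82 = (1,2,2)_8 → 17
17 = (2,1)_8 → 9
9 = (1,1)_8 → 2
2 = (2)_8 → 8
8 = (1,0)_8 → 1  — reached 1.
That took 5 steps.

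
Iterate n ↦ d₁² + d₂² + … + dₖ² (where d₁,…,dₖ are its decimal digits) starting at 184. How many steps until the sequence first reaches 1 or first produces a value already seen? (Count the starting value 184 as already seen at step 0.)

184 → 1² + 8² + 4² = 1 + 64 + 16 = 81
81 → 8² + 1² = 64 + 1 = 65
65 → 6² + 5² = 36 + 25 = 61
61 → 6² + 1² = 36 + 1 = 37
37 → 3² + 7² = 9 + 49 = 58
58 → 5² + 8² = 25 + 64 = 89
89 → 8² + 9² = 64 + 81 = 145
145 → 1² + 4² + 5² = 1 + 16 + 25 = 42
42 → 4² + 2² = 16 + 4 = 20
20 → 2² + 0² = 4 + 0 = 4
4 → 4² = 16
16 → 1² + 6² = 1 + 36 = 37  — 37 repeats.
That took 12 steps.

12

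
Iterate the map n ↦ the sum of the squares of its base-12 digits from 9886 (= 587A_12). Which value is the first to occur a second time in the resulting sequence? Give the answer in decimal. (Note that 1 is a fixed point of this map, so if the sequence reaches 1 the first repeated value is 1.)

9886 = (5,8,7,10)_12 → 5² + 8² + 7² + 10² = 238
238 = (1,7,10)_12 → 1² + 7² + 10² = 150
150 = (1,0,6)_12 → 1² + 0² + 6² = 37
37 = (3,1)_12 → 3² + 1² = 10
10 = (10)_12 → 10² = 100
100 = (8,4)_12 → 8² + 4² = 80
80 = (6,8)_12 → 6² + 8² = 100  — 100 already appeared earlier.

100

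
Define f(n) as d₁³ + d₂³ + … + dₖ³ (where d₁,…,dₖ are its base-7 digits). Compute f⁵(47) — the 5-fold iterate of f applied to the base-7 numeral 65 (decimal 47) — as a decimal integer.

65

47 = (6,5)_7 → 6³ + 5³ = 216 + 125 = 341
341 = (6,6,5)_7 → 6³ + 6³ + 5³ = 216 + 216 + 125 = 557
557 = (1,4,2,4)_7 → 1³ + 4³ + 2³ + 4³ = 1 + 64 + 8 + 64 = 137
137 = (2,5,4)_7 → 2³ + 5³ + 4³ = 8 + 125 + 64 = 197
197 = (4,0,1)_7 → 4³ + 0³ + 1³ = 64 + 0 + 1 = 65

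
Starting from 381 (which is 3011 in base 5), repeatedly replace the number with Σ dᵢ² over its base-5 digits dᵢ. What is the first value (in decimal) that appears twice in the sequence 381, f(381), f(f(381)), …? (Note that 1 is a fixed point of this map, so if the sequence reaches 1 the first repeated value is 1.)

381 = (3,0,1,1)_5 → 3² + 0² + 1² + 1² = 11
11 = (2,1)_5 → 2² + 1² = 5
5 = (1,0)_5 → 1² + 0² = 1  — reached the fixed point 1.
1 → 1, so 1 is the first repeated value.

1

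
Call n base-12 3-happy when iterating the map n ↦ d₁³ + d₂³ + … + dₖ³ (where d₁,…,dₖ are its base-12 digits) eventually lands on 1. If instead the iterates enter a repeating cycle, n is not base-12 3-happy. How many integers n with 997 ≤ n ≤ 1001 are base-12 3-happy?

997: 997 → 1548 → 1729 → 2 → 8 → 512 → 755 → 1464 → 1008 → 343 → 415 → 1351 → 1136 → 1855 → 1344 → 793 → 342 → 288 → 8  (repeats 8)
998: 998 → 1555 → 2072 → 585 → 793 → 342 → 288 → 8 → 512 → 755 → 1464 → 1008 → 343 → 415 → 1351 → 1136 → 1855 → 1344 → 793  (repeats 793)
999: 999 → 1574 → 2339 → 1404 → 1458 → 1217 → 762 → 368 → 736 → 190 → 1028 → 856 → 1520 → 1728 → 1  (reaches 1)
1000: 1000 → 1611 → 1366 → 1854 → 1217 → 762 → 368 → 736 → 190 → 1028 → 856 → 1520 → 1728 → 1  (reaches 1)
1001: 1001 → 1672 → 1738 → 1001  (repeats 1001)
base-12 3-happy: 999, 1000

2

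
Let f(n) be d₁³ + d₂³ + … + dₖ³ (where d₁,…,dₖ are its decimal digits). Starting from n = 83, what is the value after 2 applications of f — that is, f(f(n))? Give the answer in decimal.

83 → 8³ + 3³ = 539
539 → 5³ + 3³ + 9³ = 881

881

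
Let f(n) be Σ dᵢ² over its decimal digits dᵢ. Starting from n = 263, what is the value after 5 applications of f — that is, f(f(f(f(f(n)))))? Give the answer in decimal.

263 → 49
49 → 97
97 → 130
130 → 10
10 → 1

1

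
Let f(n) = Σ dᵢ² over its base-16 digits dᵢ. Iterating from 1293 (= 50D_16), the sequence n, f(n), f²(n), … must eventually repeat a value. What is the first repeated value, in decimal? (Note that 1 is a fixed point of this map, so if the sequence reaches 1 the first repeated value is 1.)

169

1293 = (5,0,13)_16 → 194
194 = (12,2)_16 → 148
148 = (9,4)_16 → 97
97 = (6,1)_16 → 37
37 = (2,5)_16 → 29
29 = (1,13)_16 → 170
170 = (10,10)_16 → 200
200 = (12,8)_16 → 208
208 = (13,0)_16 → 169
169 = (10,9)_16 → 181
181 = (11,5)_16 → 146
146 = (9,2)_16 → 85
85 = (5,5)_16 → 50
50 = (3,2)_16 → 13
13 = (13)_16 → 169  — 169 already appeared earlier.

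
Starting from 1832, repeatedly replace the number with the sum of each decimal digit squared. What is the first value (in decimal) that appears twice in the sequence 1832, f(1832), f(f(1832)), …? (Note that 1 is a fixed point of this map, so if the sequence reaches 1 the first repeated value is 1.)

1832 → 1² + 8² + 3² + 2² = 78
78 → 7² + 8² = 113
113 → 1² + 1² + 3² = 11
11 → 1² + 1² = 2
2 → 2² = 4
4 → 4² = 16
16 → 1² + 6² = 37
37 → 3² + 7² = 58
58 → 5² + 8² = 89
89 → 8² + 9² = 145
145 → 1² + 4² + 5² = 42
42 → 4² + 2² = 20
20 → 2² + 0² = 4  — 4 already appeared earlier.

4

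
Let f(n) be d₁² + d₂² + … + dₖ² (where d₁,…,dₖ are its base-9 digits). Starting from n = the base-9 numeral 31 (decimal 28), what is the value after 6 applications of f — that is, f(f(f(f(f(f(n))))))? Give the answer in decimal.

50

28 = (3,1)_9 → 3² + 1² = 9 + 1 = 10
10 = (1,1)_9 → 1² + 1² = 1 + 1 = 2
2 = (2)_9 → 2² = 4
4 = (4)_9 → 4² = 16
16 = (1,7)_9 → 1² + 7² = 1 + 49 = 50
50 = (5,5)_9 → 5² + 5² = 25 + 25 = 50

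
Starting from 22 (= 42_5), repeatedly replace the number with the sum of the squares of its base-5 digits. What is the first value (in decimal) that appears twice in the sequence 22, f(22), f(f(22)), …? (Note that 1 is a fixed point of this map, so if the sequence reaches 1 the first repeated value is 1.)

16

22 = (4,2)_5 → 4² + 2² = 16 + 4 = 20
20 = (4,0)_5 → 4² + 0² = 16 + 0 = 16
16 = (3,1)_5 → 3² + 1² = 9 + 1 = 10
10 = (2,0)_5 → 2² + 0² = 4 + 0 = 4
4 = (4)_5 → 4² = 16  — 16 already appeared earlier.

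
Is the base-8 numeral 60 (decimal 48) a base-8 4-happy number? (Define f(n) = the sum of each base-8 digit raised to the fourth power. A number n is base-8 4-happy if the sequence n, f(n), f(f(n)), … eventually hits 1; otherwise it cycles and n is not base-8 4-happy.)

48 = (6,0)_8 → 6⁴ + 0⁴ = 1296
1296 = (2,4,2,0)_8 → 2⁴ + 4⁴ + 2⁴ + 0⁴ = 288
288 = (4,4,0)_8 → 4⁴ + 4⁴ + 0⁴ = 512
512 = (1,0,0,0)_8 → 1⁴ + 0⁴ + 0⁴ + 0⁴ = 1  — reached 1.

base-8 4-happy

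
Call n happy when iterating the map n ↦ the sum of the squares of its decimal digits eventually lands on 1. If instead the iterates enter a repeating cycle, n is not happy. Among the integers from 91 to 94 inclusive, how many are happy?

2

91: 91 → 82 → 68 → 100 → 1  (reaches 1)
92: 92 → 85 → 89 → 145 → 42 → 20 → 4 → 16 → 37 → 58 → 89  (repeats 89)
93: 93 → 90 → 81 → 65 → 61 → 37 → 58 → 89 → 145 → 42 → 20 → 4 → 16 → 37  (repeats 37)
94: 94 → 97 → 130 → 10 → 1  (reaches 1)
happy: 91, 94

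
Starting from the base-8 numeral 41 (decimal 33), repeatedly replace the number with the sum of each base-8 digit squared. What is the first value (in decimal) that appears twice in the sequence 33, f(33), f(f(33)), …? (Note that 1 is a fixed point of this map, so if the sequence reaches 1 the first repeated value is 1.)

5

33 = (4,1)_8 → 4² + 1² = 17
17 = (2,1)_8 → 2² + 1² = 5
5 = (5)_8 → 5² = 25
25 = (3,1)_8 → 3² + 1² = 10
10 = (1,2)_8 → 1² + 2² = 5  — 5 already appeared earlier.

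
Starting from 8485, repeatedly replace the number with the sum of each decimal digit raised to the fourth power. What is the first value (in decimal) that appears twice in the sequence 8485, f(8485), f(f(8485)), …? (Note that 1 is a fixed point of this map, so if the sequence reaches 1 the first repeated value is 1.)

8485 → 8⁴ + 4⁴ + 8⁴ + 5⁴ = 9073
9073 → 9⁴ + 0⁴ + 7⁴ + 3⁴ = 9043
9043 → 9⁴ + 0⁴ + 4⁴ + 3⁴ = 6898
6898 → 6⁴ + 8⁴ + 9⁴ + 8⁴ = 16049
16049 → 1⁴ + 6⁴ + 0⁴ + 4⁴ + 9⁴ = 8114
8114 → 8⁴ + 1⁴ + 1⁴ + 4⁴ = 4354
4354 → 4⁴ + 3⁴ + 5⁴ + 4⁴ = 1218
1218 → 1⁴ + 2⁴ + 1⁴ + 8⁴ = 4114
4114 → 4⁴ + 1⁴ + 1⁴ + 4⁴ = 514
514 → 5⁴ + 1⁴ + 4⁴ = 882
882 → 8⁴ + 8⁴ + 2⁴ = 8208
8208 → 8⁴ + 2⁴ + 0⁴ + 8⁴ = 8208  — 8208 already appeared earlier.

8208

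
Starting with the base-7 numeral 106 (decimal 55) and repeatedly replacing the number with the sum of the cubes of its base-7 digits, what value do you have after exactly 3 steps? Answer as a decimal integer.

217

55 = (1,0,6)_7 → 1³ + 0³ + 6³ = 217
217 = (4,3,0)_7 → 4³ + 3³ + 0³ = 91
91 = (1,6,0)_7 → 1³ + 6³ + 0³ = 217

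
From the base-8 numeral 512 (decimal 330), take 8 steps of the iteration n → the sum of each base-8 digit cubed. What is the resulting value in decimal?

434

330 = (5,1,2)_8 → 134
134 = (2,0,6)_8 → 224
224 = (3,4,0)_8 → 91
91 = (1,3,3)_8 → 55
55 = (6,7)_8 → 559
559 = (1,0,5,7)_8 → 469
469 = (7,2,5)_8 → 476
476 = (7,3,4)_8 → 434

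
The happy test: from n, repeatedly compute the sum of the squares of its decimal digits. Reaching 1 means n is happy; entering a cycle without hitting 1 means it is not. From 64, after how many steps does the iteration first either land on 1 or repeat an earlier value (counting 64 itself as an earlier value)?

64 → 6² + 4² = 52
52 → 5² + 2² = 29
29 → 2² + 9² = 85
85 → 8² + 5² = 89
89 → 8² + 9² = 145
145 → 1² + 4² + 5² = 42
42 → 4² + 2² = 20
20 → 2² + 0² = 4
4 → 4² = 16
16 → 1² + 6² = 37
37 → 3² + 7² = 58
58 → 5² + 8² = 89  — 89 repeats.
That took 12 steps.

12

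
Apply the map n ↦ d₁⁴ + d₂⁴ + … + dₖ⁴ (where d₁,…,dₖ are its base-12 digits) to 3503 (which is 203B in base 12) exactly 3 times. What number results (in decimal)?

418

3503 = (2,0,3,11)_12 → 2⁴ + 0⁴ + 3⁴ + 11⁴ = 14738
14738 = (8,6,4,2)_12 → 8⁴ + 6⁴ + 4⁴ + 2⁴ = 5664
5664 = (3,3,4,0)_12 → 3⁴ + 3⁴ + 4⁴ + 0⁴ = 418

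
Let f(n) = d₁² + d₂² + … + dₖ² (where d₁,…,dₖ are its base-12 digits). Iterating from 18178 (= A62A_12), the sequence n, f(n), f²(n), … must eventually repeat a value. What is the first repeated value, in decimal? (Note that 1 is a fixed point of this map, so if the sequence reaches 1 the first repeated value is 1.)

18178 = (10,6,2,10)_12 → 10² + 6² + 2² + 10² = 240
240 = (1,8,0)_12 → 1² + 8² + 0² = 65
65 = (5,5)_12 → 5² + 5² = 50
50 = (4,2)_12 → 4² + 2² = 20
20 = (1,8)_12 → 1² + 8² = 65  — 65 already appeared earlier.

65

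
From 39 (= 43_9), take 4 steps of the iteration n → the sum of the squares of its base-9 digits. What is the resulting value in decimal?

39 = (4,3)_9 → 25
25 = (2,7)_9 → 53
53 = (5,8)_9 → 89
89 = (1,0,8)_9 → 65

65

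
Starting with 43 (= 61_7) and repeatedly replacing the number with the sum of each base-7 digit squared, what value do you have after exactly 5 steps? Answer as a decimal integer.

43 = (6,1)_7 → 6² + 1² = 37
37 = (5,2)_7 → 5² + 2² = 29
29 = (4,1)_7 → 4² + 1² = 17
17 = (2,3)_7 → 2² + 3² = 13
13 = (1,6)_7 → 1² + 6² = 37

37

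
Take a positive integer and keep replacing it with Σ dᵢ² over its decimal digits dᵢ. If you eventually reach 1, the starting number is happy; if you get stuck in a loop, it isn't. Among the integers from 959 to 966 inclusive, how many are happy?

1

959: 959 → 187 → 114 → 18 → 65 → 61 → 37 → 58 → 89 → 145 → 42 → 20 → 4 → 16 → 37  (repeats 37)
960: 960 → 117 → 51 → 26 → 40 → 16 → 37 → 58 → 89 → 145 → 42 → 20 → 4 → 16  (repeats 16)
961: 961 → 118 → 66 → 72 → 53 → 34 → 25 → 29 → 85 → 89 → 145 → 42 → 20 → 4 → 16 → 37 → 58 → 89  (repeats 89)
962: 962 → 121 → 6 → 36 → 45 → 41 → 17 → 50 → 25 → 29 → 85 → 89 → 145 → 42 → 20 → 4 → 16 → 37 → 58 → 89  (repeats 89)
963: 963 → 126 → 41 → 17 → 50 → 25 → 29 → 85 → 89 → 145 → 42 → 20 → 4 → 16 → 37 → 58 → 89  (repeats 89)
964: 964 → 133 → 19 → 82 → 68 → 100 → 1  (reaches 1)
965: 965 → 142 → 21 → 5 → 25 → 29 → 85 → 89 → 145 → 42 → 20 → 4 → 16 → 37 → 58 → 89  (repeats 89)
966: 966 → 153 → 35 → 34 → 25 → 29 → 85 → 89 → 145 → 42 → 20 → 4 → 16 → 37 → 58 → 89  (repeats 89)
happy: 964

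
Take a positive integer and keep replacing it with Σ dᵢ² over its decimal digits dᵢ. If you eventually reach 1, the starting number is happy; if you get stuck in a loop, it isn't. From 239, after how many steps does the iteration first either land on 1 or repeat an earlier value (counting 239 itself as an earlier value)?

5

239 → 2² + 3² + 9² = 4 + 9 + 81 = 94
94 → 9² + 4² = 81 + 16 = 97
97 → 9² + 7² = 81 + 49 = 130
130 → 1² + 3² + 0² = 1 + 9 + 0 = 10
10 → 1² + 0² = 1 + 0 = 1  — reached 1.
That took 5 steps.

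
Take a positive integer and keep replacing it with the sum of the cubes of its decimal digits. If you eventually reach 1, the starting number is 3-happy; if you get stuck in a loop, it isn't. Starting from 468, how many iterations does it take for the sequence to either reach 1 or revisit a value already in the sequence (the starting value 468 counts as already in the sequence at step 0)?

468 → 4³ + 6³ + 8³ = 792
792 → 7³ + 9³ + 2³ = 1080
1080 → 1³ + 0³ + 8³ + 0³ = 513
513 → 5³ + 1³ + 3³ = 153
153 → 1³ + 5³ + 3³ = 153  — 153 repeats.
That took 5 steps.

5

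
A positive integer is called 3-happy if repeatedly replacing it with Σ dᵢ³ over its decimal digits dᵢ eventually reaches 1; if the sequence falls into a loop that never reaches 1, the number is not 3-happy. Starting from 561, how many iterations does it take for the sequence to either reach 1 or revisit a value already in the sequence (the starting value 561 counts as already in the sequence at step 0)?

561 → 5³ + 6³ + 1³ = 342
342 → 3³ + 4³ + 2³ = 99
99 → 9³ + 9³ = 1458
1458 → 1³ + 4³ + 5³ + 8³ = 702
702 → 7³ + 0³ + 2³ = 351
351 → 3³ + 5³ + 1³ = 153
153 → 1³ + 5³ + 3³ = 153  — 153 repeats.
That took 7 steps.

7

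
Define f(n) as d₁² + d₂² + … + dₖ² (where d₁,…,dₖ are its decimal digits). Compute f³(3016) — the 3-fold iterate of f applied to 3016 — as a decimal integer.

3016 → 46
46 → 52
52 → 29

29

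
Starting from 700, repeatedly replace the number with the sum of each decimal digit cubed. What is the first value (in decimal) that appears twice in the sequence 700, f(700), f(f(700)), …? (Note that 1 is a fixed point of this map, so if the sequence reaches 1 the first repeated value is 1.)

370

700 → 7³ + 0³ + 0³ = 343
343 → 3³ + 4³ + 3³ = 118
118 → 1³ + 1³ + 8³ = 514
514 → 5³ + 1³ + 4³ = 190
190 → 1³ + 9³ + 0³ = 730
730 → 7³ + 3³ + 0³ = 370
370 → 3³ + 7³ + 0³ = 370  — 370 already appeared earlier.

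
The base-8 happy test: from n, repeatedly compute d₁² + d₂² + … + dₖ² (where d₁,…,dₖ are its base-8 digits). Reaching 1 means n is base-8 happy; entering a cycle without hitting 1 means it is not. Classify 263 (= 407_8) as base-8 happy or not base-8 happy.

not base-8 happy

263 = (4,0,7)_8 → 4² + 0² + 7² = 65
65 = (1,0,1)_8 → 1² + 0² + 1² = 2
2 = (2)_8 → 2² = 4
4 = (4)_8 → 4² = 16
16 = (2,0)_8 → 2² + 0² = 4  — 4 already seen; the sequence cycles without reaching 1.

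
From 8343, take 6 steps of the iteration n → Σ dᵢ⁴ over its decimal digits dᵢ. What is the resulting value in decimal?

8343 → 8⁴ + 3⁴ + 4⁴ + 3⁴ = 4514
4514 → 4⁴ + 5⁴ + 1⁴ + 4⁴ = 1138
1138 → 1⁴ + 1⁴ + 3⁴ + 8⁴ = 4179
4179 → 4⁴ + 1⁴ + 7⁴ + 9⁴ = 9219
9219 → 9⁴ + 2⁴ + 1⁴ + 9⁴ = 13139
13139 → 1⁴ + 3⁴ + 1⁴ + 3⁴ + 9⁴ = 6725

6725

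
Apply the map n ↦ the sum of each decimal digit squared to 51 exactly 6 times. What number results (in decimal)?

89

51 → 5² + 1² = 25 + 1 = 26
26 → 2² + 6² = 4 + 36 = 40
40 → 4² + 0² = 16 + 0 = 16
16 → 1² + 6² = 1 + 36 = 37
37 → 3² + 7² = 9 + 49 = 58
58 → 5² + 8² = 25 + 64 = 89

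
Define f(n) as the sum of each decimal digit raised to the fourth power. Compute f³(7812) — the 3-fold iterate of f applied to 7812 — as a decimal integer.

7812 → 7⁴ + 8⁴ + 1⁴ + 2⁴ = 6514
6514 → 6⁴ + 5⁴ + 1⁴ + 4⁴ = 2178
2178 → 2⁴ + 1⁴ + 7⁴ + 8⁴ = 6514

6514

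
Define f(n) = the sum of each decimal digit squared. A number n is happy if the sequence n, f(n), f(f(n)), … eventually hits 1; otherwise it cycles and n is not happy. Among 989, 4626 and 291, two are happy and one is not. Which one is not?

4626

989: 989 → 226 → 44 → 32 → 13 → 10 → 1  — reaches 1 (happy)
4626: 4626 → 92 → 85 → 89 → 145 → 42 → 20 → 4 → 16 → 37 → 58 → 89  — repeats 89 (not happy)
291: 291 → 86 → 100 → 1  — reaches 1 (happy)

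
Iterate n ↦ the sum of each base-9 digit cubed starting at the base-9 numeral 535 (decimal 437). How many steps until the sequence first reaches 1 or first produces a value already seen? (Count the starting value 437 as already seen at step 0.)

7

437 = (5,3,5)_9 → 5³ + 3³ + 5³ = 277
277 = (3,3,7)_9 → 3³ + 3³ + 7³ = 397
397 = (4,8,1)_9 → 4³ + 8³ + 1³ = 577
577 = (7,1,1)_9 → 7³ + 1³ + 1³ = 345
345 = (4,2,3)_9 → 4³ + 2³ + 3³ = 99
99 = (1,2,0)_9 → 1³ + 2³ + 0³ = 9
9 = (1,0)_9 → 1³ + 0³ = 1  — reached 1.
That took 7 steps.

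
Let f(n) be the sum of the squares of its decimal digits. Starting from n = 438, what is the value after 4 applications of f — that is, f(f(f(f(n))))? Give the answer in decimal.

20

438 → 89
89 → 145
145 → 42
42 → 20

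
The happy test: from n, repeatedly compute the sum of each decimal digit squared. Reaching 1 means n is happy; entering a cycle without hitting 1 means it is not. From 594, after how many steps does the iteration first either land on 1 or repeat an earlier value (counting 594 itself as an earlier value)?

594 → 5² + 9² + 4² = 25 + 81 + 16 = 122
122 → 1² + 2² + 2² = 1 + 4 + 4 = 9
9 → 9² = 81
81 → 8² + 1² = 64 + 1 = 65
65 → 6² + 5² = 36 + 25 = 61
61 → 6² + 1² = 36 + 1 = 37
37 → 3² + 7² = 9 + 49 = 58
58 → 5² + 8² = 25 + 64 = 89
89 → 8² + 9² = 64 + 81 = 145
145 → 1² + 4² + 5² = 1 + 16 + 25 = 42
42 → 4² + 2² = 16 + 4 = 20
20 → 2² + 0² = 4 + 0 = 4
4 → 4² = 16
16 → 1² + 6² = 1 + 36 = 37  — 37 repeats.
That took 14 steps.

14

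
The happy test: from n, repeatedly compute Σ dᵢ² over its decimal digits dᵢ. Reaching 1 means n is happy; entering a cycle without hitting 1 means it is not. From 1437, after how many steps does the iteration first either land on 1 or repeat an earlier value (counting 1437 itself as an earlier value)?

1437 → 1² + 4² + 3² + 7² = 75
75 → 7² + 5² = 74
74 → 7² + 4² = 65
65 → 6² + 5² = 61
61 → 6² + 1² = 37
37 → 3² + 7² = 58
58 → 5² + 8² = 89
89 → 8² + 9² = 145
145 → 1² + 4² + 5² = 42
42 → 4² + 2² = 20
20 → 2² + 0² = 4
4 → 4² = 16
16 → 1² + 6² = 37  — 37 repeats.
That took 13 steps.

13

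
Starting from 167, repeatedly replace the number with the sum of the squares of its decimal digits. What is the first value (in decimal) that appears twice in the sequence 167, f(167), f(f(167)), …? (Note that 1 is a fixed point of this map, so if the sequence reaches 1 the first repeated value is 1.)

1

167 → 1² + 6² + 7² = 86
86 → 8² + 6² = 100
100 → 1² + 0² + 0² = 1  — reached the fixed point 1.
1 → 1, so 1 is the first repeated value.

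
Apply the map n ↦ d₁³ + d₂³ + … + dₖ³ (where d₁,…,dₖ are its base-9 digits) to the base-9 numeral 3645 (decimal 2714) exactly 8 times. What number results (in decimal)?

470

2714 = (3,6,4,5)_9 → 3³ + 6³ + 4³ + 5³ = 27 + 216 + 64 + 125 = 432
432 = (5,3,0)_9 → 5³ + 3³ + 0³ = 125 + 27 + 0 = 152
152 = (1,7,8)_9 → 1³ + 7³ + 8³ = 1 + 343 + 512 = 856
856 = (1,1,5,1)_9 → 1³ + 1³ + 5³ + 1³ = 1 + 1 + 125 + 1 = 128
128 = (1,5,2)_9 → 1³ + 5³ + 2³ = 1 + 125 + 8 = 134
134 = (1,5,8)_9 → 1³ + 5³ + 8³ = 1 + 125 + 512 = 638
638 = (7,7,8)_9 → 7³ + 7³ + 8³ = 343 + 343 + 512 = 1198
1198 = (1,5,7,1)_9 → 1³ + 5³ + 7³ + 1³ = 1 + 125 + 343 + 1 = 470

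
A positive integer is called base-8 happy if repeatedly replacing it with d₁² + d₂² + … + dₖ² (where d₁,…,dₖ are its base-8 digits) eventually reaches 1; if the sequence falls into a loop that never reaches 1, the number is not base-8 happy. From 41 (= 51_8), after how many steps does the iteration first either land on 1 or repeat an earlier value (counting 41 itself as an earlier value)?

3

41 = (5,1)_8 → 5² + 1² = 25 + 1 = 26
26 = (3,2)_8 → 3² + 2² = 9 + 4 = 13
13 = (1,5)_8 → 1² + 5² = 1 + 25 = 26  — 26 repeats.
That took 3 steps.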